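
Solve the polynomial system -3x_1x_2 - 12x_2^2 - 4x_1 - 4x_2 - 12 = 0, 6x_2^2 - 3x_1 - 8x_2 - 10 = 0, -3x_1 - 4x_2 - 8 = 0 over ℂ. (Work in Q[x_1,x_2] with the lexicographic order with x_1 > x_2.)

Compute a lex Gröbner basis by Buchberger's algorithm.
f_1 = -3x_1x_2 - 4x_1 - 12x_2^2 - 4x_2 - 12, LT = x_1x_2.
f_2 = -3x_1 + 6x_2^2 - 8x_2 - 10, LT = x_1.
f_3 = -3x_1 - 4x_2 - 8, LT = x_1.

S(f_1,f_2): lcm = x_1x_2. S = 4/3x_1 + 2x_2^3 + 4/3x_2^2 - 2x_2 + 4.
  reduce S modulo (f_1, f_2, f_3):
  remainder 2x_2^3 + 4x_2^2 - 50/9x_2 - 4/9 ≠ 0; add h_4 = 2x_2^3 + 4x_2^2 - 50/9x_2 - 4/9 to the basis.

S(f_1,f_3): lcm = x_1x_2. S = 4/3x_1 + 8/3x_2^2 - 4/3x_2 + 4.
  reduce S modulo (f_1, f_2, f_3, h_4):
  remainder 16/3x_2^2 - 44/9x_2 - 4/9 ≠ 0; add h_5 = 16/3x_2^2 - 44/9x_2 - 4/9 to the basis.

S(f_2,f_3): lcm = x_1. S = -2x_2^2 + 4/3x_2 + 2/3.
  reduce S modulo (f_1, f_2, f_3, h_4, h_5):
  remainder -1/2x_2 + 1/2 ≠ 0; add h_6 = -1/2x_2 + 1/2 to the basis.

The other S-polynomials (S(f_1,h_4), S(f_2,h_4), S(f_3,h_4), S(f_1,h_5), S(f_2,h_5), S(f_3,h_5), S(h_4,h_5), S(f_1,h_6), S(f_2,h_6), S(f_3,h_6), S(h_4,h_6), S(h_5,h_6)) all reduce to 0 modulo the current basis, so we have a Gröbner basis.
Inter-reduce: drop elements whose leading term is divisible by another's, tail-reduce, and make monic.
Reduced Gröbner basis: {x_1 + 4, x_2 - 1}.

From the last basis element, x_2 - 1 = 0, so x_2 takes values in {1}. Each choice, substituted upward through the basis, yields the corresponding point(s) of the solution set.
  x_2 = 1: the earlier basis element becomes x_1 + 4 = 0, giving x_1 = -4 — point (-4, 1).
A lex Gröbner basis triangularizes the system, enabling back-substitution.

{(-4, 1)}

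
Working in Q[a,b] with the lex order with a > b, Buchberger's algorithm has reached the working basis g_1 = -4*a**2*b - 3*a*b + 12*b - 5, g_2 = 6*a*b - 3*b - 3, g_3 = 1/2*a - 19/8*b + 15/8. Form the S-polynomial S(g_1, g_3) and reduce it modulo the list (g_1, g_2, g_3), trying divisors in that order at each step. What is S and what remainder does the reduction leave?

S(g_1, g_3) = 19/4*a*b**2 - 3*a*b - 3*b + 5/4; remainder on division = 19/8*b**2 - 17/8*b - 1/4.

lcm(LM(g_1), LM(g_3)) = a**2*b.
S = (lcm/LT(g_1))·g_1 − (lcm/LT(g_3))·g_3 = 19/4*a*b**2 - 3*a*b - 3*b + 5/4.
Reduce S modulo (g_1, g_2, g_3) in that order:
  leading term a*b**2: subtract (19/24*b)·g_2 from 19/4*a*b**2 - 3*a*b - 3*b + 5/4 → -3*a*b + 19/8*b**2 - 5/8*b + 5/4
  leading term a*b: subtract (-1/2)·g_2 from -3*a*b + 19/8*b**2 - 5/8*b + 5/4 → 19/8*b**2 - 17/8*b - 1/4
  leading term b**2: no divisor's leading term divides it; move 19/8*b**2 to the remainder.
  leading term b: no divisor's leading term divides it; move -17/8*b to the remainder.
  leading term 1: no divisor's leading term divides it; move -1/4 to the remainder.
The remainder 19/8*b**2 - 17/8*b - 1/4 is nonzero, so it would be added as the next basis element.
An S-polynomial is built so that the two leading terms cancel; whether anything survives reduction is exactly the Gröbner-basis criterion.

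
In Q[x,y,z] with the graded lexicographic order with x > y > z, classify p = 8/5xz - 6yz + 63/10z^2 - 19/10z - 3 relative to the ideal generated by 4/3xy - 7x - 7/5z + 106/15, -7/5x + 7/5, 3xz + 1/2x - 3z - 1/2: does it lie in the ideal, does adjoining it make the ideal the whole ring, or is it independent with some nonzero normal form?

Adjoining 8/5xz - 6yz + 63/10z^2 - 19/10z - 3 makes the ideal the whole ring: the system is inconsistent.

First compute the reduced Gröbner basis of I by Buchberger's algorithm.
f_1 = 4/3xy - 7x - 7/5z + 106/15, LT = xy.
f_2 = -7/5x + 7/5, LT = x.
f_3 = 3xz + 1/2x - 3z - 1/2, LT = xz.

S(f_1,f_2): lcm = xy. S = -21/4x + y - 21/20z + 53/10.
  reduce S modulo (f_1, f_2, f_3):
  remainder y - 21/20z + 1/20 ≠ 0; add h_4 = y - 21/20z + 1/20 to the basis.

The other S-polynomials (S(f_1,f_3), S(f_2,f_3), S(f_1,h_4), S(f_2,h_4), S(f_3,h_4)) all reduce to 0 modulo the current basis, so we have a Gröbner basis.
Inter-reduce: drop elements whose leading term is divisible by another's, tail-reduce, and make monic.
Reduced Gröbner basis: {x - 1, y - 21/20z + 1/20}.
Label its elements g_1 = x - 1, g_2 = y - 21/20z + 1/20.

Reduce p = 8/5xz - 6yz + 63/10z^2 - 19/10z - 3 modulo G:
  leading term xz: subtract (8/5z)·g_1 from 8/5xz - 6yz + 63/10z^2 - 19/10z - 3 → -6yz + 63/10z^2 - 3/10z - 3
  leading term yz: subtract (-6z)·g_2 from -6yz + 63/10z^2 - 3/10z - 3 → -3
  leading term 1: no divisor's leading term divides it; move -3 to the remainder.
  normal form = -3.
The normal form is nonzero, so p ∉ I. Since p minus its normal form lies in I, I + (p) = I + (r) where r = -3; decide whether this ideal is the whole ring.
Here r = -3 is a nonzero constant, hence a unit: 1 ∈ I + (p), the Gröbner basis of I + (p) is {1}, and the enlarged system has no common solution — adjoining p is inconsistent.

Ideal membership is decidable via reduction modulo a Gröbner basis.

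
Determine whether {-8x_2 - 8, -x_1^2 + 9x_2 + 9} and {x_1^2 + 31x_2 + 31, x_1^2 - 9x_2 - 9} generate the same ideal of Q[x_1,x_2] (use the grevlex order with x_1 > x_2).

Two ideals are equal iff their reduced Gröbner bases coincide (the reduced basis is unique for a fixed ordering).
Buchberger on the first generating set:
f_1 = -8x_2 - 8, LT = x_2.
f_2 = -x_1^2 + 9x_2 + 9, LT = x_1^2.

The S-polynomials (S(f_1,f_2)) all reduce to 0 modulo the current basis, so we have a Gröbner basis.
Inter-reduce: drop elements whose leading term is divisible by another's, tail-reduce, and make monic.
Reduced Gröbner basis: {x_1^2, x_2 + 1}.

Buchberger on the second generating set:
h_1 = x_1^2 + 31x_2 + 31, LT = x_1^2.
h_2 = x_1^2 - 9x_2 - 9, LT = x_1^2.

S(h_1,h_2): lcm = x_1^2. S = 40x_2 + 40.
  leading term x_2: no divisor's leading term divides it; move 40x_2 to the remainder.
  leading term 1: no divisor's leading term divides it; move 40 to the remainder.
  remainder 40x_2 + 40 ≠ 0; add k_3 = 40x_2 + 40 to the basis.

The other S-polynomials (S(h_1,k_3), S(h_2,k_3)) all reduce to 0 modulo the current basis, so we have a Gröbner basis.
Inter-reduce: drop elements whose leading term is divisible by another's, tail-reduce, and make monic.
Reduced Gröbner basis: {x_1^2, x_2 + 1}.

Same reduced basis, so the two generating sets span the same ideal.

Yes, the ideals are equal.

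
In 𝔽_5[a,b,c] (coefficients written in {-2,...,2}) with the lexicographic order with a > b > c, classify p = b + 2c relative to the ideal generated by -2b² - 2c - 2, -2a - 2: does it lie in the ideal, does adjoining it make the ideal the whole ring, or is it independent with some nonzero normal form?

b + 2c is independent of I; its normal form modulo I is b + 2c.

First compute the reduced Gröbner basis of I by Buchberger's algorithm.
f_1 = -2b² - 2c - 2, LT = b².
f_2 = -2a - 2, LT = a.

The S-polynomials (S(f_1,f_2)) all reduce to 0 modulo the current basis, so we have a Gröbner basis.
Inter-reduce: drop elements whose leading term is divisible by another's, tail-reduce, and make monic.
Reduced Gröbner basis: {a + 1, b² + c + 1}.
Label its elements g_1 = a + 1, g_2 = b² + c + 1.

Reduce p = b + 2c modulo G:
  leading term b: no divisor's leading term divides it; move b to the remainder.
  leading term c: no divisor's leading term divides it; move 2c to the remainder.
  normal form = b + 2c.
The normal form is nonzero, so p ∉ I. Since p minus its normal form lies in I, I + (p) = I + (r) where r = b + 2c; decide whether this ideal is the whole ring.
Run Buchberger on G together with r (pairs among the g_i already reduce to 0 since G is a Gröbner basis):
g_1 = a + 1, LT = a.
g_2 = b² + c + 1, LT = b².
r = b + 2c, LT = b.

S(g_2,r): lcm = b². S = -2bc + c + 1.
  reduce S modulo (g_1, g_2, r):
  remainder -c² + c + 1 ≠ 0; add m_4 = -c² + c + 1 to the basis.

The other S-polynomials (S(g_1,g_2), S(g_1,r), S(g_1,m_4), S(g_2,m_4), S(r,m_4)) all reduce to 0 modulo the current basis, so we have a Gröbner basis.
Inter-reduce: drop elements whose leading term is divisible by another's, tail-reduce, and make monic.
Reduced Gröbner basis: {a + 1, b + 2c, c² - c - 1}.
The reduced Gröbner basis of I + (p) is {a + 1, b + 2c, c² - c - 1} ≠ {1}, a proper ideal, so the enlarged system stays consistent: p is independent of I, with normal form b + 2c.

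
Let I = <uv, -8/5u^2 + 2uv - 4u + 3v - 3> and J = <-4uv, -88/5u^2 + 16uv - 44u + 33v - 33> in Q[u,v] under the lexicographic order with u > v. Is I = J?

For a fixed monomial order, each ideal has a unique reduced Gröbner basis; comparing bases decides equality.
Buchberger on the first generating set:
f_1 = uv, LT = uv.
f_2 = -8/5u^2 + 2uv - 4u + 3v - 3, LT = u^2.

S(f_1,f_2): lcm = u^2v. S = 5/4uv^2 - 5/2uv + 15/8v^2 - 15/8v.
  leading term uv^2: subtract (5/4v)·f_1 from 5/4uv^2 - 5/2uv + 15/8v^2 - 15/8v → -5/2uv + 15/8v^2 - 15/8v
  leading term uv: subtract (-5/2)·f_1 from -5/2uv + 15/8v^2 - 15/8v → 15/8v^2 - 15/8v
  leading term v^2: no divisor's leading term divides it; move 15/8v^2 to the remainder.
  leading term v: no divisor's leading term divides it; move -15/8v to the remainder.
  remainder 15/8v^2 - 15/8v ≠ 0; add g_3 = 15/8v^2 - 15/8v to the basis.

S(f_1,g_3): lcm = uv^2. S = uv.
  leading term uv: subtract (1)·f_1 from uv → 0
  remainder 0.

S(f_2,g_3): leading monomials are coprime, so the S-polynomial reduces to 0 (Buchberger's first criterion).
Every S-polynomial of the final basis reduces to 0, so we have a Gröbner basis.
Inter-reduce: drop elements whose leading term is divisible by another's, tail-reduce, and make monic.
Reduced Gröbner basis: {u^2 + 5/2u - 15/8v + 15/8, uv, v^2 - v}.

Buchberger on the second generating set:
h_1 = -4uv, LT = uv.
h_2 = -88/5u^2 + 16uv - 44u + 33v - 33, LT = u^2.

S(h_1,h_2): lcm = u^2v. S = 10/11uv^2 - 5/2uv + 15/8v^2 - 15/8v.
  leading term uv^2: subtract (-5/22v)·h_1 from 10/11uv^2 - 5/2uv + 15/8v^2 - 15/8v → -5/2uv + 15/8v^2 - 15/8v
  leading term uv: subtract (5/8)·h_1 from -5/2uv + 15/8v^2 - 15/8v → 15/8v^2 - 15/8v
  leading term v^2: no divisor's leading term divides it; move 15/8v^2 to the remainder.
  leading term v: no divisor's leading term divides it; move -15/8v to the remainder.
  remainder 15/8v^2 - 15/8v ≠ 0; add k_3 = 15/8v^2 - 15/8v to the basis.

S(h_1,k_3): lcm = uv^2. S = uv.
  leading term uv: subtract (-1/4)·h_1 from uv → 0
  remainder 0.

S(h_2,k_3): leading monomials are coprime, so the S-polynomial reduces to 0 (Buchberger's first criterion).
Every S-polynomial of the final basis reduces to 0, so we have a Gröbner basis.
Inter-reduce: drop elements whose leading term is divisible by another's, tail-reduce, and make monic.
Reduced Gröbner basis: {u^2 + 5/2u - 15/8v + 15/8, uv, v^2 - v}.

Same reduced basis, so the two generating sets span the same ideal.
The same test decides containment: I ⊆ J iff every generator of I reduces to 0 modulo a Gröbner basis of J.

Yes, the ideals are equal.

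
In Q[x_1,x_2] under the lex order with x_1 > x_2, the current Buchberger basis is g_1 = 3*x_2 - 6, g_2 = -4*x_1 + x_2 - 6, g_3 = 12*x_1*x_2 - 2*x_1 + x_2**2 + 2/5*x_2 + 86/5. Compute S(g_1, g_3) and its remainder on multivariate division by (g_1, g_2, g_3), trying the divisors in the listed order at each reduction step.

S(g_1, g_3) = -11/6*x_1 - 1/12*x_2**2 - 1/30*x_2 - 43/30; remainder on division = 0.

lcm(LM(g_1), LM(g_3)) = x_1*x_2.
S = (lcm/LT(g_1))·g_1 − (lcm/LT(g_3))·g_3 = -11/6*x_1 - 1/12*x_2**2 - 1/30*x_2 - 43/30.
Reduce S modulo (g_1, g_2, g_3) in that order:
  leading term x_1: subtract (11/24)·g_2 from -11/6*x_1 - 1/12*x_2**2 - 1/30*x_2 - 43/30 → -1/12*x_2**2 - 59/120*x_2 + 79/60
  leading term x_2**2: subtract (-1/36*x_2)·g_1 from -1/12*x_2**2 - 59/120*x_2 + 79/60 → -79/120*x_2 + 79/60
  leading term x_2: subtract (-79/360)·g_1 from -79/120*x_2 + 79/60 → 0
The remainder is 0, so this S-polynomial contributes no new basis element.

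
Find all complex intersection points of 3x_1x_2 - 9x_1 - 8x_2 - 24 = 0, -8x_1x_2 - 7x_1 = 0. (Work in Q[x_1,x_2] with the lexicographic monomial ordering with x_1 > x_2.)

{(0, -3), (-136/93, -7/8)}

Compute a lex Gröbner basis by Buchberger's algorithm.
f_1 = 3x_1x_2 - 9x_1 - 8x_2 - 24, LT = x_1x_2.
f_2 = -8x_1x_2 - 7x_1, LT = x_1x_2.

S(f_1,f_2): lcm = x_1x_2. S = -31/8x_1 - 8/3x_2 - 8.
  reduce S modulo (f_1, f_2):
  remainder -31/8x_1 - 8/3x_2 - 8 ≠ 0; add h_3 = -31/8x_1 - 8/3x_2 - 8 to the basis.

S(f_1,h_3): lcm = x_1x_2. S = -3x_1 - 64/93x_2^2 - 440/93x_2 - 8.
  reduce S modulo (f_1, f_2, h_3):
  remainder -64/93x_2^2 - 8/3x_2 - 56/31 ≠ 0; add h_4 = -64/93x_2^2 - 8/3x_2 - 56/31 to the basis.

The other S-polynomials (S(f_2,h_3), S(f_1,h_4), S(f_2,h_4), S(h_3,h_4)) all reduce to 0 modulo the current basis, so we have a Gröbner basis.
Inter-reduce: drop elements whose leading term is divisible by another's, tail-reduce, and make monic.
Reduced Gröbner basis: {x_1 + 64/93x_2 + 64/31, x_2^2 + 31/8x_2 + 21/8}.

From the last basis element, x_2^2 + 31/8x_2 + 21/8 = 0, so x_2 takes values in {-3, -7/8}. Each choice, substituted upward through the basis, yields the corresponding point(s) of the solution set.
  x_2 = -3: the earlier basis element becomes x_1 = 0, giving x_1 = 0 — point (0, -3).
  x_2 = -7/8: the earlier basis element becomes x_1 + 136/93 = 0, giving x_1 = -136/93 — point (-136/93, -7/8).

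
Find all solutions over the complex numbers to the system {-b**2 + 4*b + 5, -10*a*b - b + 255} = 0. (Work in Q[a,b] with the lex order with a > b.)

{(-128/5, -1), (5, 5)}

Compute a lex Gröbner basis by Buchberger's algorithm.
f_1 = -b**2 + 4*b + 5, LT = b**2.
f_2 = -10*a*b - b + 255, LT = a*b.

S(f_1,f_2): lcm = a*b**2. S = -4*a*b - 5*a - 1/10*b**2 + 51/2*b.
  leading term a*b: subtract (2/5)·f_2 from -4*a*b - 5*a - 1/10*b**2 + 51/2*b → -5*a - 1/10*b**2 + 259/10*b - 102
  leading term a: no divisor's leading term divides it; move -5*a to the remainder.
  leading term b**2: subtract (1/10)·f_1 from -1/10*b**2 + 259/10*b - 102 → 51/2*b - 205/2
  leading term b: no divisor's leading term divides it; move 51/2*b to the remainder.
  leading term 1: no divisor's leading term divides it; move -205/2 to the remainder.
  remainder -5*a + 51/2*b - 205/2 ≠ 0; add h_3 = -5*a + 51/2*b - 205/2 to the basis.

The other S-polynomials (S(f_1,h_3), S(f_2,h_3)) all reduce to 0 modulo the current basis, so we have a Gröbner basis.
Inter-reduce: drop elements whose leading term is divisible by another's, tail-reduce, and make monic.
Reduced Gröbner basis: {a - 51/10*b + 41/2, b**2 - 4*b - 5}.

Elimination: the polynomial b**2 - 4*b - 5 lies in the elimination ideal for b, so b ∈ {-1, 5}. For each such b, the remaining basis elements (now univariate) give the rest of the solution.
  b = -1: the earlier basis element becomes a + 128/5 = 0, giving a = -128/5 — point (-128/5, -1).
  b = 5: the earlier basis element becomes a - 5 = 0, giving a = 5 — point (5, 5).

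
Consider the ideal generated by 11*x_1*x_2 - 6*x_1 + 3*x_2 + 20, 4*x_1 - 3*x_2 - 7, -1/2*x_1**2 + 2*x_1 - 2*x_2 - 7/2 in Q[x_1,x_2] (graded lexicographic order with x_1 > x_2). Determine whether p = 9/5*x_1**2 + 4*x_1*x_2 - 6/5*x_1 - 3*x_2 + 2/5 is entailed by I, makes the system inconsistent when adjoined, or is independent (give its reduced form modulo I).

First compute the reduced Gröbner basis of I by Buchberger's algorithm.
f_1 = 11*x_1*x_2 - 6*x_1 + 3*x_2 + 20, LT = x_1*x_2.
f_2 = 4*x_1 - 3*x_2 - 7, LT = x_1.
f_3 = -1/2*x_1**2 + 2*x_1 - 2*x_2 - 7/2, LT = x_1**2.

S(f_1,f_2): lcm = x_1*x_2. S = 3/4*x_2**2 - 6/11*x_1 + 89/44*x_2 + 20/11.
  leading term x_2**2: no divisor's leading term divides it; move 3/4*x_2**2 to the remainder.
  leading term x_1: subtract (-3/22)·f_2 from -6/11*x_1 + 89/44*x_2 + 20/11 → 71/44*x_2 + 19/22
  leading term x_2: no divisor's leading term divides it; move 71/44*x_2 to the remainder.
  leading term 1: no divisor's leading term divides it; move 19/22 to the remainder.
  remainder 3/4*x_2**2 + 71/44*x_2 + 19/22 ≠ 0; add h_4 = 3/4*x_2**2 + 71/44*x_2 + 19/22 to the basis.

S(f_1,f_3): lcm = x_1**2*x_2. S = -6/11*x_1**2 + 47/11*x_1*x_2 - 4*x_2**2 + 20/11*x_1 - 7*x_2.
  leading term x_1**2: subtract (-3/22*x_1)·f_2 from -6/11*x_1**2 + 47/11*x_1*x_2 - 4*x_2**2 + 20/11*x_1 - 7*x_2 → 85/22*x_1*x_2 - 4*x_2**2 + 19/22*x_1 - 7*x_2
  leading term x_1*x_2: subtract (85/242)·f_1 from 85/22*x_1*x_2 - 4*x_2**2 + 19/22*x_1 - 7*x_2 → -4*x_2**2 + 719/242*x_1 - 1949/242*x_2 - 850/121
  leading term x_2**2: subtract (-16/3)·h_4 from -4*x_2**2 + 719/242*x_1 - 1949/242*x_2 - 850/121 → 719/242*x_1 + 401/726*x_2 - 878/363
  leading term x_1: subtract (719/968)·f_2 from 719/242*x_1 + 401/726*x_2 - 878/363 → 8075/2904*x_2 + 8075/2904
  leading term x_2: no divisor's leading term divides it; move 8075/2904*x_2 to the remainder.
  leading term 1: no divisor's leading term divides it; move 8075/2904 to the remainder.
  remainder 8075/2904*x_2 + 8075/2904 ≠ 0; add h_5 = 8075/2904*x_2 + 8075/2904 to the basis.

S(f_2,f_3): lcm = x_1**2. S = -3/4*x_1*x_2 + 9/4*x_1 - 4*x_2 - 7.
  leading term x_1*x_2: subtract (-3/44)·f_1 from -3/4*x_1*x_2 + 9/4*x_1 - 4*x_2 - 7 → 81/44*x_1 - 167/44*x_2 - 62/11
  leading term x_1: subtract (81/176)·f_2 from 81/44*x_1 - 167/44*x_2 - 62/11 → -425/176*x_2 - 425/176
  leading term x_2: subtract (-33/38)·h_5 from -425/176*x_2 - 425/176 → 0
  remainder 0.

S(f_1,h_4): lcm = x_1*x_2**2. S = -89/33*x_1*x_2 + 3/11*x_2**2 - 38/33*x_1 + 20/11*x_2.
  leading term x_1*x_2: subtract (-89/363)·f_1 from -89/33*x_1*x_2 + 3/11*x_2**2 - 38/33*x_1 + 20/11*x_2 → 3/11*x_2**2 - 952/363*x_1 + 309/121*x_2 + 1780/363
  leading term x_2**2: subtract (4/11)·h_4 from 3/11*x_2**2 - 952/363*x_1 + 309/121*x_2 + 1780/363 → -952/363*x_1 + 238/121*x_2 + 1666/363
  leading term x_1: subtract (-238/363)·f_2 from -952/363*x_1 + 238/121*x_2 + 1666/363 → 0
  remainder 0.

S(f_2,h_4): leading monomials are coprime, so the S-polynomial reduces to 0 (Buchberger's first criterion).
S(f_3,h_4): leading monomials are coprime, so the S-polynomial reduces to 0 (Buchberger's first criterion).
S(f_1,h_5): lcm = x_1*x_2. S = -17/11*x_1 + 3/11*x_2 + 20/11.
  leading term x_1: subtract (-17/44)·f_2 from -17/11*x_1 + 3/11*x_2 + 20/11 → -39/44*x_2 - 39/44
  leading term x_2: subtract (-2574/8075)·h_5 from -39/44*x_2 - 39/44 → 0
  remainder 0.

S(f_2,h_5): leading monomials are coprime, so the S-polynomial reduces to 0 (Buchberger's first criterion).
S(f_3,h_5): leading monomials are coprime, so the S-polynomial reduces to 0 (Buchberger's first criterion).
S(h_4,h_5): lcm = x_2**2. S = 38/33*x_2 + 38/33.
  leading term x_2: subtract (176/425)·h_5 from 38/33*x_2 + 38/33 → 0
  remainder 0.

Every S-polynomial of the final basis reduces to 0, so we have a Gröbner basis.
Inter-reduce: drop elements whose leading term is divisible by another's, tail-reduce, and make monic.
Reduced Gröbner basis: {x_1 - 1, x_2 + 1}.
Label its elements g_1 = x_1 - 1, g_2 = x_2 + 1.

Reduce p = 9/5*x_1**2 + 4*x_1*x_2 - 6/5*x_1 - 3*x_2 + 2/5 modulo G:
  leading term x_1**2: subtract (9/5*x_1)·g_1 from 9/5*x_1**2 + 4*x_1*x_2 - 6/5*x_1 - 3*x_2 + 2/5 → 4*x_1*x_2 + 3/5*x_1 - 3*x_2 + 2/5
  leading term x_1*x_2: subtract (4*x_2)·g_1 from 4*x_1*x_2 + 3/5*x_1 - 3*x_2 + 2/5 → 3/5*x_1 + x_2 + 2/5
  leading term x_1: subtract (3/5)·g_1 from 3/5*x_1 + x_2 + 2/5 → x_2 + 1
  leading term x_2: subtract (1)·g_2 from x_2 + 1 → 0
  normal form = 0.
Since the normal form is 0, p ∈ I.

9/5*x_1**2 + 4*x_1*x_2 - 6/5*x_1 - 3*x_2 + 2/5 lies in I (it reduces to 0).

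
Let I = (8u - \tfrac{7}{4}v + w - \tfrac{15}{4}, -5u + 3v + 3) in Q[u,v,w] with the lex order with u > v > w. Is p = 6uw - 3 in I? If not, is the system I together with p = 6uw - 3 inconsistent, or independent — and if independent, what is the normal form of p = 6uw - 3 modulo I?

6uw - 3 is independent of I; its normal form modulo I is -\tfrac{72}{61}w^{2} + \tfrac{144}{61}w - 3.

First compute the reduced Gröbner basis of I by Buchberger's algorithm.
f_1 = 8u - \tfrac{7}{4}v + w - \tfrac{15}{4}, LT = u.
f_2 = -5u + 3v + 3, LT = u.

S(f_1,f_2): lcm = u. S = \tfrac{61}{160}v + \tfrac{1}{8}w + \tfrac{21}{160}.
  reduce S modulo (f_1, f_2):
  remainder \tfrac{61}{160}v + \tfrac{1}{8}w + \tfrac{21}{160} ≠ 0; add h_3 = \tfrac{61}{160}v + \tfrac{1}{8}w + \tfrac{21}{160} to the basis.

The other S-polynomials (S(f_1,h_3), S(f_2,h_3)) all reduce to 0 modulo the current basis, so we have a Gröbner basis.
Inter-reduce: drop elements whose leading term is divisible by another's, tail-reduce, and make monic.
Reduced Gröbner basis: {u + \tfrac{12}{61}w - \tfrac{24}{61}, v + \tfrac{20}{61}w + \tfrac{21}{61}}.
Label its elements g_1 = u + \tfrac{12}{61}w - \tfrac{24}{61}, g_2 = v + \tfrac{20}{61}w + \tfrac{21}{61}.

Reduce p = 6uw - 3 modulo G:
  leading term uw: subtract (6w)·g_1 from 6uw - 3 → -\tfrac{72}{61}w^{2} + \tfrac{144}{61}w - 3
  leading term w^{2}: no divisor's leading term divides it; move -\tfrac{72}{61}w^{2} to the remainder.
  leading term w: no divisor's leading term divides it; move \tfrac{144}{61}w to the remainder.
  leading term 1: no divisor's leading term divides it; move -3 to the remainder.
  normal form = -\tfrac{72}{61}w^{2} + \tfrac{144}{61}w - 3.
The normal form is nonzero, so p ∉ I. Since p minus its normal form lies in I, I + (p) = I + (r) where r = -\tfrac{72}{61}w^{2} + \tfrac{144}{61}w - 3; decide whether this ideal is the whole ring.
Run Buchberger on G together with r (pairs among the g_i already reduce to 0 since G is a Gröbner basis):
g_1 = u + \tfrac{12}{61}w - \tfrac{24}{61}, LT = u.
g_2 = v + \tfrac{20}{61}w + \tfrac{21}{61}, LT = v.
r = -\tfrac{72}{61}w^{2} + \tfrac{144}{61}w - 3, LT = w^{2}.

The S-polynomials (S(g_1,g_2), S(g_1,r), S(g_2,r)) all reduce to 0 modulo the current basis, so we have a Gröbner basis.
Inter-reduce: drop elements whose leading term is divisible by another's, tail-reduce, and make monic.
Reduced Gröbner basis: {u + \tfrac{12}{61}w - \tfrac{24}{61}, v + \tfrac{20}{61}w + \tfrac{21}{61}, w^{2} - 2w + \tfrac{61}{24}}.
The reduced Gröbner basis of I + (p) is {u + \tfrac{12}{61}w - \tfrac{24}{61}, v + \tfrac{20}{61}w + \tfrac{21}{61}, w^{2} - 2w + \tfrac{61}{24}} ≠ {1}, a proper ideal, so the enlarged system stays consistent: p is independent of I, with normal form -\tfrac{72}{61}w^{2} + \tfrac{144}{61}w - 3.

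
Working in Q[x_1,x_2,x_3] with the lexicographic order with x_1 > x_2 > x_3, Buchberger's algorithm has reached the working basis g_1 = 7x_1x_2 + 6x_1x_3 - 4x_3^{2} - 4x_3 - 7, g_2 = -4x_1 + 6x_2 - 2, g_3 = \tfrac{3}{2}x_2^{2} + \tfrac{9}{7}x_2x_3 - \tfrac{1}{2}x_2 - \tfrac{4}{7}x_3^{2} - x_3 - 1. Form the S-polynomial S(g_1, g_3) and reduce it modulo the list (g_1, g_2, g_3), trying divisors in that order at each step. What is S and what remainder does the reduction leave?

lcm(LM(g_1), LM(g_3)) = x_1x_2^{2}.
S = (lcm/LT(g_1))·g_1 − (lcm/LT(g_3))·g_3 = \tfrac{1}{3}x_1x_2 + \tfrac{8}{21}x_1x_3^{2} + \tfrac{2}{3}x_1x_3 + \tfrac{2}{3}x_1 - \tfrac{4}{7}x_2x_3^{2} - \tfrac{4}{7}x_2x_3 - x_2.
Reduce S modulo (g_1, g_2, g_3) in that order:
  leading term x_1x_2: subtract (\tfrac{1}{21})·g_1 from \tfrac{1}{3}x_1x_2 + \tfrac{8}{21}x_1x_3^{2} + \tfrac{2}{3}x_1x_3 + \tfrac{2}{3}x_1 - \tfrac{4}{7}x_2x_3^{2} - \tfrac{4}{7}x_2x_3 - x_2 → \tfrac{8}{21}x_1x_3^{2} + \tfrac{8}{21}x_1x_3 + \tfrac{2}{3}x_1 - \tfrac{4}{7}x_2x_3^{2} - \tfrac{4}{7}x_2x_3 - x_2 + \tfrac{4}{21}x_3^{2} + \tfrac{4}{21}x_3 + \tfrac{1}{3}
  leading term x_1x_3^{2}: subtract (-\tfrac{2}{21}x_3^{2})·g_2 from \tfrac{8}{21}x_1x_3^{2} + \tfrac{8}{21}x_1x_3 + \tfrac{2}{3}x_1 - \tfrac{4}{7}x_2x_3^{2} - \tfrac{4}{7}x_2x_3 - x_2 + \tfrac{4}{21}x_3^{2} + \tfrac{4}{21}x_3 + \tfrac{1}{3} → \tfrac{8}{21}x_1x_3 + \tfrac{2}{3}x_1 - \tfrac{4}{7}x_2x_3 - x_2 + \tfrac{4}{21}x_3 + \tfrac{1}{3}
  leading term x_1x_3: subtract (-\tfrac{2}{21}x_3)·g_2 from \tfrac{8}{21}x_1x_3 + \tfrac{2}{3}x_1 - \tfrac{4}{7}x_2x_3 - x_2 + \tfrac{4}{21}x_3 + \tfrac{1}{3} → \tfrac{2}{3}x_1 - x_2 + \tfrac{1}{3}
  leading term x_1: subtract (-\tfrac{1}{6})·g_2 from \tfrac{2}{3}x_1 - x_2 + \tfrac{1}{3} → 0
The remainder is 0, so this S-polynomial contributes no new basis element.
An S-polynomial is built so that the two leading terms cancel; whether anything survives reduction is exactly the Gröbner-basis criterion.

S(g_1, g_3) = \tfrac{1}{3}x_1x_2 + \tfrac{8}{21}x_1x_3^{2} + \tfrac{2}{3}x_1x_3 + \tfrac{2}{3}x_1 - \tfrac{4}{7}x_2x_3^{2} - \tfrac{4}{7}x_2x_3 - x_2; remainder on division = 0.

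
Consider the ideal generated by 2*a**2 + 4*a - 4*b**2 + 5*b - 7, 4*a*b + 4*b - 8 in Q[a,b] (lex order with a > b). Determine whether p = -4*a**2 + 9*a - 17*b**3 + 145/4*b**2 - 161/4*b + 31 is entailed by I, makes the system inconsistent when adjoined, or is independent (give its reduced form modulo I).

Adjoining -4*a**2 + 9*a - 17*b**3 + 145/4*b**2 - 161/4*b + 31 makes the ideal the whole ring: the system is inconsistent.

First compute the reduced Gröbner basis of I by Buchberger's algorithm.
f_1 = 2*a**2 + 4*a - 4*b**2 + 5*b - 7, LT = a**2.
f_2 = 4*a*b + 4*b - 8, LT = a*b.

S(f_1,f_2): lcm = a**2*b. S = a*b + 2*a - 2*b**3 + 5/2*b**2 - 7/2*b.
  leading term a*b: subtract (1/4)·f_2 from a*b + 2*a - 2*b**3 + 5/2*b**2 - 7/2*b → 2*a - 2*b**3 + 5/2*b**2 - 9/2*b + 2
  leading term a: no divisor's leading term divides it; move 2*a to the remainder.
  leading term b**3: no divisor's leading term divides it; move -2*b**3 to the remainder.
  leading term b**2: no divisor's leading term divides it; move 5/2*b**2 to the remainder.
  leading term b: no divisor's leading term divides it; move -9/2*b to the remainder.
  leading term 1: no divisor's leading term divides it; move 2 to the remainder.
  remainder 2*a - 2*b**3 + 5/2*b**2 - 9/2*b + 2 ≠ 0; add h_3 = 2*a - 2*b**3 + 5/2*b**2 - 9/2*b + 2 to the basis.

S(f_2,h_3): lcm = a*b. S = b**4 - 5/4*b**3 + 9/4*b**2 - 2.
  leading term b**4: no divisor's leading term divides it; move b**4 to the remainder.
  leading term b**3: no divisor's leading term divides it; move -5/4*b**3 to the remainder.
  leading term b**2: no divisor's leading term divides it; move 9/4*b**2 to the remainder.
  leading term 1: no divisor's leading term divides it; move -2 to the remainder.
  remainder b**4 - 5/4*b**3 + 9/4*b**2 - 2 ≠ 0; add h_4 = b**4 - 5/4*b**3 + 9/4*b**2 - 2 to the basis.

The other S-polynomials (S(f_1,h_3), S(f_1,h_4), S(f_2,h_4), S(h_3,h_4)) all reduce to 0 modulo the current basis, so we have a Gröbner basis.
Inter-reduce: drop elements whose leading term is divisible by another's, tail-reduce, and make monic.
Reduced Gröbner basis: {a - b**3 + 5/4*b**2 - 9/4*b + 1, b**4 - 5/4*b**3 + 9/4*b**2 - 2}.
Label its elements g_1 = a - b**3 + 5/4*b**2 - 9/4*b + 1, g_2 = b**4 - 5/4*b**3 + 9/4*b**2 - 2.

Reduce p = -4*a**2 + 9*a - 17*b**3 + 145/4*b**2 - 161/4*b + 31 modulo G:
  leading term a**2: subtract (-4*a)·g_1 from -4*a**2 + 9*a - 17*b**3 + 145/4*b**2 - 161/4*b + 31 → -4*a*b**3 + 5*a*b**2 - 9*a*b + 13*a - 17*b**3 + 145/4*b**2 - 161/4*b + 31
  leading term a*b**3: subtract (-4*b**3)·g_1 from -4*a*b**3 + 5*a*b**2 - 9*a*b + 13*a - 17*b**3 + 145/4*b**2 - 161/4*b + 31 → 5*a*b**2 - 9*a*b + 13*a - 4*b**6 + 5*b**5 - 9*b**4 - 13*b**3 + 145/4*b**2 - 161/4*b + 31
  leading term a*b**2: subtract (5*b**2)·g_1 from 5*a*b**2 - 9*a*b + 13*a - 4*b**6 + 5*b**5 - 9*b**4 - 13*b**3 + 145/4*b**2 - 161/4*b + 31 → -9*a*b + 13*a - 4*b**6 + 10*b**5 - 61/4*b**4 - 7/4*b**3 + 125/4*b**2 - 161/4*b + 31
  leading term a*b: subtract (-9*b)·g_1 from -9*a*b + 13*a - 4*b**6 + 10*b**5 - 61/4*b**4 - 7/4*b**3 + 125/4*b**2 - 161/4*b + 31 → 13*a - 4*b**6 + 10*b**5 - 97/4*b**4 + 19/2*b**3 + 11*b**2 - 125/4*b + 31
  leading term a: subtract (13)·g_1 from 13*a - 4*b**6 + 10*b**5 - 97/4*b**4 + 19/2*b**3 + 11*b**2 - 125/4*b + 31 → -4*b**6 + 10*b**5 - 97/4*b**4 + 45/2*b**3 - 21/4*b**2 - 2*b + 18
  leading term b**6: subtract (-4*b**2)·g_2 from -4*b**6 + 10*b**5 - 97/4*b**4 + 45/2*b**3 - 21/4*b**2 - 2*b + 18 → 5*b**5 - 61/4*b**4 + 45/2*b**3 - 53/4*b**2 - 2*b + 18
  leading term b**5: subtract (5*b)·g_2 from 5*b**5 - 61/4*b**4 + 45/2*b**3 - 53/4*b**2 - 2*b + 18 → -9*b**4 + 45/4*b**3 - 53/4*b**2 + 8*b + 18
  leading term b**4: subtract (-9)·g_2 from -9*b**4 + 45/4*b**3 - 53/4*b**2 + 8*b + 18 → 7*b**2 + 8*b
  leading term b**2: no divisor's leading term divides it; move 7*b**2 to the remainder.
  leading term b: no divisor's leading term divides it; move 8*b to the remainder.
  normal form = 7*b**2 + 8*b.
The normal form is nonzero, so p ∉ I. Since p minus its normal form lies in I, I + (p) = I + (r) where r = 7*b**2 + 8*b; decide whether this ideal is the whole ring.
Run Buchberger on G together with r (pairs among the g_i already reduce to 0 since G is a Gröbner basis):
g_1 = a - b**3 + 5/4*b**2 - 9/4*b + 1, LT = a.
g_2 = b**4 - 5/4*b**3 + 9/4*b**2 - 2, LT = b**4.
r = 7*b**2 + 8*b, LT = b**2.

S(g_2,r): lcm = b**4. S = -67/28*b**3 + 9/4*b**2 - 2.
  leading term b**3: subtract (-67/196*b)·r from -67/28*b**3 + 9/4*b**2 - 2 → 977/196*b**2 - 2
  leading term b**2: subtract (977/1372)·r from 977/196*b**2 - 2 → -1954/343*b - 2
  leading term b: no divisor's leading term divides it; move -1954/343*b to the remainder.
  leading term 1: no divisor's leading term divides it; move -2 to the remainder.
  remainder -1954/343*b - 2 ≠ 0; add m_4 = -1954/343*b - 2 to the basis.

S(g_2,m_4): lcm = b**4. S = -6257/3908*b**3 + 9/4*b**2 - 2.
  leading term b**3: subtract (-6257/27356*b)·r from -6257/3908*b**3 + 9/4*b**2 - 2 → 111607/27356*b**2 - 2
  leading term b**2: subtract (111607/191492)·r from 111607/27356*b**2 - 2 → -223214/47873*b - 2
  leading term b: subtract (781249/954529)·m_4 from -223214/47873*b - 2 → -346560/954529
  leading term 1: no divisor's leading term divides it; move -346560/954529 to the remainder.
  remainder -346560/954529 ≠ 0; add m_5 = -346560/954529 to the basis.

The other S-polynomials (S(g_1,g_2), S(g_1,r), S(g_1,m_4), S(r,m_4), S(g_1,m_5), S(g_2,m_5), S(r,m_5), S(m_4,m_5)) all reduce to 0 modulo the current basis, so we have a Gröbner basis.
Inter-reduce: drop elements whose leading term is divisible by another's, tail-reduce, and make monic.
Reduced Gröbner basis: {1}.
The reduced Gröbner basis of I + (p) is {1}: the ideal is the whole ring, so the enlarged system has no common solution — adjoining p is inconsistent.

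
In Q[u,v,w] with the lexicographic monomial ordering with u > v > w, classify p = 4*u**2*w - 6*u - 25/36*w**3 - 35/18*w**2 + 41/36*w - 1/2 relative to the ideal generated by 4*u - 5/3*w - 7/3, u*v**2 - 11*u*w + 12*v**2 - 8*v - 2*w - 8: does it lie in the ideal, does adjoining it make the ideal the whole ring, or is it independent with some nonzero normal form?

First compute the reduced Gröbner basis of I by Buchberger's algorithm.
f_1 = 4*u - 5/3*w - 7/3, LT = u.
f_2 = u*v**2 - 11*u*w + 12*v**2 - 8*v - 2*w - 8, LT = u*v**2.

S(f_1,f_2): lcm = u*v**2. S = 11*u*w - 5/12*v**2*w - 151/12*v**2 + 8*v + 2*w + 8.
  leading term u*w: subtract (11/4*w)·f_1 from 11*u*w - 5/12*v**2*w - 151/12*v**2 + 8*v + 2*w + 8 → -5/12*v**2*w - 151/12*v**2 + 8*v + 55/12*w**2 + 101/12*w + 8
  leading term v**2*w: no divisor's leading term divides it; move -5/12*v**2*w to the remainder.
  leading term v**2: no divisor's leading term divides it; move -151/12*v**2 to the remainder.
  leading term v: no divisor's leading term divides it; move 8*v to the remainder.
  leading term w**2: no divisor's leading term divides it; move 55/12*w**2 to the remainder.
  leading term w: no divisor's leading term divides it; move 101/12*w to the remainder.
  leading term 1: no divisor's leading term divides it; move 8 to the remainder.
  remainder -5/12*v**2*w - 151/12*v**2 + 8*v + 55/12*w**2 + 101/12*w + 8 ≠ 0; add h_3 = -5/12*v**2*w - 151/12*v**2 + 8*v + 55/12*w**2 + 101/12*w + 8 to the basis.

The other S-polynomials (S(f_1,h_3), S(f_2,h_3)) all reduce to 0 modulo the current basis, so we have a Gröbner basis.
Inter-reduce: drop elements whose leading term is divisible by another's, tail-reduce, and make monic.
Reduced Gröbner basis: {u - 5/12*w - 7/12, v**2*w + 151/5*v**2 - 96/5*v - 11*w**2 - 101/5*w - 96/5}.
Label its elements g_1 = u - 5/12*w - 7/12, g_2 = v**2*w + 151/5*v**2 - 96/5*v - 11*w**2 - 101/5*w - 96/5.

Reduce p = 4*u**2*w - 6*u - 25/36*w**3 - 35/18*w**2 + 41/36*w - 1/2 modulo G:
  leading term u**2*w: subtract (4*u*w)·g_1 from 4*u**2*w - 6*u - 25/36*w**3 - 35/18*w**2 + 41/36*w - 1/2 → 5/3*u*w**2 + 7/3*u*w - 6*u - 25/36*w**3 - 35/18*w**2 + 41/36*w - 1/2
  leading term u*w**2: subtract (5/3*w**2)·g_1 from 5/3*u*w**2 + 7/3*u*w - 6*u - 25/36*w**3 - 35/18*w**2 + 41/36*w - 1/2 → 7/3*u*w - 6*u - 35/36*w**2 + 41/36*w - 1/2
  leading term u*w: subtract (7/3*w)·g_1 from 7/3*u*w - 6*u - 35/36*w**2 + 41/36*w - 1/2 → -6*u + 5/2*w - 1/2
  leading term u: subtract (-6)·g_1 from -6*u + 5/2*w - 1/2 → -4
  leading term 1: no divisor's leading term divides it; move -4 to the remainder.
  normal form = -4.
The normal form is nonzero, so p ∉ I. Since p minus its normal form lies in I, I + (p) = I + (r) where r = -4; decide whether this ideal is the whole ring.
Here r = -4 is a nonzero constant, hence a unit: 1 ∈ I + (p), the Gröbner basis of I + (p) is {1}, and the enlarged system has no common solution — adjoining p is inconsistent.

Adjoining 4*u**2*w - 6*u - 25/36*w**3 - 35/18*w**2 + 41/36*w - 1/2 makes the ideal the whole ring: the system is inconsistent.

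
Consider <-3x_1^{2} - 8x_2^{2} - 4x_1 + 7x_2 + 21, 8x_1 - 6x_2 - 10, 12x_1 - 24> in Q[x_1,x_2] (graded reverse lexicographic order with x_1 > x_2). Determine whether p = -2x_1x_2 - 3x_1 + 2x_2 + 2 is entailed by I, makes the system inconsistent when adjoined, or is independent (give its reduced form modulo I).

Adjoining -2x_1x_2 - 3x_1 + 2x_2 + 2 makes the ideal the whole ring: the system is inconsistent.

First compute the reduced Gröbner basis of I by Buchberger's algorithm.
f_1 = -3x_1^{2} - 8x_2^{2} - 4x_1 + 7x_2 + 21, LT = x_1^{2}.
f_2 = 8x_1 - 6x_2 - 10, LT = x_1.
f_3 = 12x_1 - 24, LT = x_1.

S(f_1,f_2): lcm = x_1^{2}. S = \tfrac{3}{4}x_1x_2 + \tfrac{8}{3}x_2^{2} + \tfrac{31}{12}x_1 - \tfrac{7}{3}x_2 - 7.
  reduce S modulo (f_1, f_2, f_3):
  remainder \tfrac{155}{48}x_2^{2} + \tfrac{13}{24}x_2 - \tfrac{181}{48} ≠ 0; add h_4 = \tfrac{155}{48}x_2^{2} + \tfrac{13}{24}x_2 - \tfrac{181}{48} to the basis.

S(f_1,f_3): lcm = x_1^{2}. S = \tfrac{8}{3}x_2^{2} + \tfrac{10}{3}x_1 - \tfrac{7}{3}x_2 - 7.
  reduce S modulo (f_1, f_2, f_3, h_4):
  remainder -\tfrac{87}{310}x_2 + \tfrac{87}{310} ≠ 0; add h_5 = -\tfrac{87}{310}x_2 + \tfrac{87}{310} to the basis.

The other S-polynomials (S(f_2,f_3), S(f_1,h_4), S(f_2,h_4), S(f_3,h_4), S(f_1,h_5), S(f_2,h_5), S(f_3,h_5), S(h_4,h_5)) all reduce to 0 modulo the current basis, so we have a Gröbner basis.
Inter-reduce: drop elements whose leading term is divisible by another's, tail-reduce, and make monic.
Reduced Gröbner basis: {x_1 - 2, x_2 - 1}.
Label its elements g_1 = x_1 - 2, g_2 = x_2 - 1.

Reduce p = -2x_1x_2 - 3x_1 + 2x_2 + 2 modulo G:
  leading term x_1x_2: subtract (-2x_2)·g_1 from -2x_1x_2 - 3x_1 + 2x_2 + 2 → -3x_1 - 2x_2 + 2
  leading term x_1: subtract (-3)·g_1 from -3x_1 - 2x_2 + 2 → -2x_2 - 4
  leading term x_2: subtract (-2)·g_2 from -2x_2 - 4 → -6
  leading term 1: no divisor's leading term divides it; move -6 to the remainder.
  normal form = -6.
The normal form is nonzero, so p ∉ I. Since p minus its normal form lies in I, I + (p) = I + (r) where r = -6; decide whether this ideal is the whole ring.
Here r = -6 is a nonzero constant, hence a unit: 1 ∈ I + (p), the Gröbner basis of I + (p) is {1}, and the enlarged system has no common solution — adjoining p is inconsistent.

The remainder on division by a Gröbner basis is unique — it is the normal form.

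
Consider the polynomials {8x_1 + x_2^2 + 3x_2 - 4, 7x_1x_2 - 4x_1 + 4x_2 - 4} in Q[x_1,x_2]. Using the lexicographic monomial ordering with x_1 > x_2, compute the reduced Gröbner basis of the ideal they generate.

G = {x_1 + 1/8x_2^2 + 3/8x_2 - 1/2, x_2^3 + 17/7x_2^2 - 72/7x_2 + 48/7}

f_1 = 8x_1 + x_2^2 + 3x_2 - 4, LT = x_1.
f_2 = 7x_1x_2 - 4x_1 + 4x_2 - 4, LT = x_1x_2.

S(f_1,f_2): lcm = x_1x_2. S = 4/7x_1 + 1/8x_2^3 + 3/8x_2^2 - 15/14x_2 + 4/7.
  leading term x_1: subtract (1/14)·f_1 from 4/7x_1 + 1/8x_2^3 + 3/8x_2^2 - 15/14x_2 + 4/7 → 1/8x_2^3 + 17/56x_2^2 - 9/7x_2 + 6/7
  leading term x_2^3: no divisor's leading term divides it; move 1/8x_2^3 to the remainder.
  leading term x_2^2: no divisor's leading term divides it; move 17/56x_2^2 to the remainder.
  leading term x_2: no divisor's leading term divides it; move -9/7x_2 to the remainder.
  leading term 1: no divisor's leading term divides it; move 6/7 to the remainder.
  remainder 1/8x_2^3 + 17/56x_2^2 - 9/7x_2 + 6/7 ≠ 0; add g_3 = 1/8x_2^3 + 17/56x_2^2 - 9/7x_2 + 6/7 to the basis.

The other S-polynomials (S(f_1,g_3), S(f_2,g_3)) all reduce to 0 modulo the current basis, so we have a Gröbner basis.
Inter-reduce: drop elements whose leading term is divisible by another's, tail-reduce, and make monic.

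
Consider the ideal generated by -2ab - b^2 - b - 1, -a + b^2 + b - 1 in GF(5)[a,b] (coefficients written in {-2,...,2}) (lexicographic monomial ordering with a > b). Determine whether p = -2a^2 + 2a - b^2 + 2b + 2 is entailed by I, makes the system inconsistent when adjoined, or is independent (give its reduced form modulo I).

First compute the reduced Gröbner basis of I by Buchberger's algorithm.
f_1 = -2ab - b^2 - b - 1, LT = ab.
f_2 = -a + b^2 + b - 1, LT = a.

S(f_1,f_2): lcm = ab. S = b^3 - b^2 + 2b - 2.
  reduce S modulo (f_1, f_2):
  remainder b^3 - b^2 + 2b - 2 ≠ 0; add h_3 = b^3 - b^2 + 2b - 2 to the basis.

The other S-polynomials (S(f_1,h_3), S(f_2,h_3)) all reduce to 0 modulo the current basis, so we have a Gröbner basis.
Inter-reduce: drop elements whose leading term is divisible by another's, tail-reduce, and make monic.
Reduced Gröbner basis: {a - b^2 - b + 1, b^3 - b^2 + 2b - 2}.
Label its elements g_1 = a - b^2 - b + 1, g_2 = b^3 - b^2 + 2b - 2.

Reduce p = -2a^2 + 2a - b^2 + 2b + 2 modulo G:
  leading term a^2: subtract (-2a)·g_1 from -2a^2 + 2a - b^2 + 2b + 2 → -2ab^2 - 2ab - a - b^2 + 2b + 2
  leading term ab^2: subtract (-2b^2)·g_1 from -2ab^2 - 2ab - a - b^2 + 2b + 2 → -2ab - a - 2b^4 - 2b^3 + b^2 + 2b + 2
  leading term ab: subtract (-2b)·g_1 from -2ab - a - 2b^4 - 2b^3 + b^2 + 2b + 2 → -a - 2b^4 + b^3 - b^2 - b + 2
  leading term a: subtract (-1)·g_1 from -a - 2b^4 + b^3 - b^2 - b + 2 → -2b^4 + b^3 - 2b^2 - 2b - 2
  leading term b^4: subtract (-2b)·g_2 from -2b^4 + b^3 - 2b^2 - 2b - 2 → -b^3 + 2b^2 - b - 2
  leading term b^3: subtract (-1)·g_2 from -b^3 + 2b^2 - b - 2 → b^2 + b + 1
  leading term b^2: no divisor's leading term divides it; move b^2 to the remainder.
  leading term b: no divisor's leading term divides it; move b to the remainder.
  leading term 1: no divisor's leading term divides it; move 1 to the remainder.
  normal form = b^2 + b + 1.
The normal form is nonzero, so p ∉ I. Since p minus its normal form lies in I, I + (p) = I + (r) where r = b^2 + b + 1; decide whether this ideal is the whole ring.
Run Buchberger on G together with r (pairs among the g_i already reduce to 0 since G is a Gröbner basis):
g_1 = a - b^2 - b + 1, LT = a.
g_2 = b^3 - b^2 + 2b - 2, LT = b^3.
r = b^2 + b + 1, LT = b^2.

S(g_2,r): lcm = b^3. S = -2b^2 + b - 2.
  reduce S modulo (g_1, g_2, r):
  remainder -2b ≠ 0; add m_4 = -2b to the basis.

S(g_2,m_4): lcm = b^3. S = -b^2 + 2b - 2.
  reduce S modulo (g_1, g_2, r, m_4):
  remainder -1 ≠ 0; add m_5 = -1 to the basis.

The other S-polynomials (S(g_1,g_2), S(g_1,r), S(g_1,m_4), S(r,m_4), S(g_1,m_5), S(g_2,m_5), S(r,m_5), S(m_4,m_5)) all reduce to 0 modulo the current basis, so we have a Gröbner basis.
Inter-reduce: drop elements whose leading term is divisible by another's, tail-reduce, and make monic.
Reduced Gröbner basis: {1}.
The reduced Gröbner basis of I + (p) is {1}: the ideal is the whole ring, so the enlarged system has no common solution — adjoining p is inconsistent.

Adjoining -2a^2 + 2a - b^2 + 2b + 2 makes the ideal the whole ring: the system is inconsistent.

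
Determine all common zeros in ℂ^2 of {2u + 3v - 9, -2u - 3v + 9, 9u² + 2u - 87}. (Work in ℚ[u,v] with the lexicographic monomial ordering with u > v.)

Compute a lex Gröbner basis by Buchberger's algorithm.
f_1 = 2u + 3v - 9, LT = u.
f_2 = -2u - 3v + 9, LT = u.
f_3 = 9u² + 2u - 87, LT = u².

S(f_1,f_2): lcm = u. S = 0.
  remainder 0.

S(f_1,f_3): lcm = u². S = 3/2uv - 85/18u + 29/3.
  leading term uv: subtract (¾v)·f_1 from 3/2uv - 85/18u + 29/3 → -85/18u - 9/4v² + 27/4v + 29/3
  leading term u: subtract (-85/36)·f_1 from -85/18u - 9/4v² + 27/4v + 29/3 → -9/4v² + 83/6v - 139/12
  leading term v²: no divisor's leading term divides it; move -9/4v² to the remainder.
  leading term v: no divisor's leading term divides it; move 83/6v to the remainder.
  leading term 1: no divisor's leading term divides it; move -139/12 to the remainder.
  remainder -9/4v² + 83/6v - 139/12 ≠ 0; add h_4 = -9/4v² + 83/6v - 139/12 to the basis.

S(f_2,f_3): lcm = u². S = 3/2uv - 85/18u + 29/3.
  leading term uv: subtract (¾v)·f_1 from 3/2uv - 85/18u + 29/3 → -85/18u - 9/4v² + 27/4v + 29/3
  leading term u: subtract (-85/36)·f_1 from -85/18u - 9/4v² + 27/4v + 29/3 → -9/4v² + 83/6v - 139/12
  leading term v²: subtract (1)·h_4 from -9/4v² + 83/6v - 139/12 → 0
  remainder 0.

S(f_1,h_4): leading monomials are coprime, so the S-polynomial reduces to 0 (Buchberger's first criterion).
S(f_2,h_4): leading monomials are coprime, so the S-polynomial reduces to 0 (Buchberger's first criterion).
S(f_3,h_4): leading monomials are coprime, so the S-polynomial reduces to 0 (Buchberger's first criterion).
Every S-polynomial of the final basis reduces to 0, so we have a Gröbner basis.
Inter-reduce: drop elements whose leading term is divisible by another's, tail-reduce, and make monic.
Reduced Gröbner basis: {u + 3/2v - 9/2, v² - 166/27v + 139/27}.

The lex basis is triangular: the last element involves only v. Solving v² - 166/27v + 139/27 = 0 gives v ∈ {1, 139/27}; substituting each value into the earlier elements determines the remaining variables.
  v = 1: the earlier basis element becomes u - 3 = 0, giving u = 3 — point (3, 1).
  v = 139/27: the earlier basis element becomes u + 29/9 = 0, giving u = -29/9 — point (-29/9, 139/27).
Substituting each solution back into the original system confirms all equations vanish.

{(3, 1), (-29/9, 139/27)}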